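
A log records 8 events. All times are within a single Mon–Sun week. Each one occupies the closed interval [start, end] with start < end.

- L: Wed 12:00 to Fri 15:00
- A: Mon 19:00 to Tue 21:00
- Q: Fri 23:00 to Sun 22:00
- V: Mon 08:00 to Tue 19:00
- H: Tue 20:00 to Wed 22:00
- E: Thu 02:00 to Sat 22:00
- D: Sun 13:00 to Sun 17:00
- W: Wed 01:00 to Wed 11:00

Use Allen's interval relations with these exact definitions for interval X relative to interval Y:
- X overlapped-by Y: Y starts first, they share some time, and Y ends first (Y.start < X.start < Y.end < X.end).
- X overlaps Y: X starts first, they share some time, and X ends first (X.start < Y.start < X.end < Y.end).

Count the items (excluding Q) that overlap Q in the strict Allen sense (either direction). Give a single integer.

Target Q = [Fri 23:00, Sun 22:00].
A [Mon 19:00, Tue 21:00] → before → no.
D [Sun 13:00, Sun 17:00] → during → no.
E [Thu 02:00, Sat 22:00] → overlaps → counts.
H [Tue 20:00, Wed 22:00] → before → no.
L [Wed 12:00, Fri 15:00] → before → no.
V [Mon 08:00, Tue 19:00] → before → no.
W [Wed 01:00, Wed 11:00] → before → no.
Total: 1.

1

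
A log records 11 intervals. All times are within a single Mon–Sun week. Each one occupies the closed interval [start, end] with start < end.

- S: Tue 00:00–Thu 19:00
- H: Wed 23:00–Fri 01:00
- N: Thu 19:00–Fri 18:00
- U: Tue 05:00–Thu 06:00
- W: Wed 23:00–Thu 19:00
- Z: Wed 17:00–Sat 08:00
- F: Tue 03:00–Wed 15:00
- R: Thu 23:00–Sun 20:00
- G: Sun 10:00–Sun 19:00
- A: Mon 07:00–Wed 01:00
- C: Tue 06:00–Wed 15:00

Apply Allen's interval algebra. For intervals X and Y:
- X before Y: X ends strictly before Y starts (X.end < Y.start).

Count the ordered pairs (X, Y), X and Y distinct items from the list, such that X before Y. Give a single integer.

28

Checking all 110 ordered pairs for relation 'before'; matching pairs in alphabetical order:
(A, G): A before G ✓
(A, H): A before H ✓
(A, N): A before N ✓
(A, R): A before R ✓
(A, W): A before W ✓
(A, Z): A before Z ✓
(C, G): C before G ✓
(C, H): C before H ✓
(C, N): C before N ✓
(C, R): C before R ✓
(C, W): C before W ✓
(C, Z): C before Z ✓
(F, G): F before G ✓
(F, H): F before H ✓
(F, N): F before N ✓
(F, R): F before R ✓
(F, W): F before W ✓
(F, Z): F before Z ✓
(H, G): H before G ✓
(N, G): N before G ✓
(S, G): S before G ✓
(S, R): S before R ✓
(U, G): U before G ✓
(U, N): U before N ✓
... plus 4 further pairs not listed.
Count: 28.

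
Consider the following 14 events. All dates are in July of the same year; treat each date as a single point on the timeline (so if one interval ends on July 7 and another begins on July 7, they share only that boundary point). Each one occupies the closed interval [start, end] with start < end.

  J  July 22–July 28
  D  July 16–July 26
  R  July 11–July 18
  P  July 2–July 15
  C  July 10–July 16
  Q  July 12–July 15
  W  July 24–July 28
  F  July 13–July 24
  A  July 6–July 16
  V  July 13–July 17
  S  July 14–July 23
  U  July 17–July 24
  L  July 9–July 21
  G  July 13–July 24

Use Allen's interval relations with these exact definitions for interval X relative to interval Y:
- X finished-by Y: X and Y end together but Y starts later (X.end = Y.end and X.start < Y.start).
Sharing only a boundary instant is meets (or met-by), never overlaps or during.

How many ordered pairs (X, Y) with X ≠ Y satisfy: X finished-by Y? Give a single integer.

5

Checking all 182 ordered pairs for relation 'finished-by'; matching pairs in alphabetical order:
(A, C): A finished-by C ✓
(F, U): F finished-by U ✓
(G, U): G finished-by U ✓
(J, W): J finished-by W ✓
(P, Q): P finished-by Q ✓
Count: 5.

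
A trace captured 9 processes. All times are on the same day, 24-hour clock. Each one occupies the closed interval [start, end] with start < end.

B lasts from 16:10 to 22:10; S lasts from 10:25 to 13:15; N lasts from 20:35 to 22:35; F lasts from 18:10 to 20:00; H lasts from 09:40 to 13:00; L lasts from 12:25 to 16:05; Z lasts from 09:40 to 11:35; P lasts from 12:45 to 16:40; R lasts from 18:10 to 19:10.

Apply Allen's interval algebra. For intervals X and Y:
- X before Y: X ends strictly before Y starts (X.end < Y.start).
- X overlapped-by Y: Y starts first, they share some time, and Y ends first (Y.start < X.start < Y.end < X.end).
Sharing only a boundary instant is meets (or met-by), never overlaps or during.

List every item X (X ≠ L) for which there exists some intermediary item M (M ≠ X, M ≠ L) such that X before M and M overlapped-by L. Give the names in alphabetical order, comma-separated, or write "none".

Z

Target L = [12:25, 16:05].
Intermediaries M with M overlapped-by L: P.
Via P — items with X before P: Z.
Union: Z.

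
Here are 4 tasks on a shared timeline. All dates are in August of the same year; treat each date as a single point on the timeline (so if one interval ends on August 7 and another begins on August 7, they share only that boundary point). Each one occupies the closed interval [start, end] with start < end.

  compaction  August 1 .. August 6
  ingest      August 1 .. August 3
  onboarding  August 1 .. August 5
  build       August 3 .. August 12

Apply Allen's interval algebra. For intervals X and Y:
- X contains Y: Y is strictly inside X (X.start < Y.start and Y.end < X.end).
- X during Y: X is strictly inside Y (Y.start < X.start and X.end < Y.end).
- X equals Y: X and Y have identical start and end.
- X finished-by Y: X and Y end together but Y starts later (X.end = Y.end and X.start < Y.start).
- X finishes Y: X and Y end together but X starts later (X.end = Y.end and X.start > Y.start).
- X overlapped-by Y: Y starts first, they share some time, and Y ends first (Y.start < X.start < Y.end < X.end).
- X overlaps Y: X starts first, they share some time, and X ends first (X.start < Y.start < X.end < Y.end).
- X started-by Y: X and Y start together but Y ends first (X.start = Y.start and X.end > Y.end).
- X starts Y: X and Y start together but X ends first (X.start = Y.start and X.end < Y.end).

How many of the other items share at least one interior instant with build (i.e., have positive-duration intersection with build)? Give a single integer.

Target build = [August 3, August 12].
compaction [August 1, August 6] → overlaps → counts.
ingest [August 1, August 3] → meets → no.
onboarding [August 1, August 5] → overlaps → counts.
Total: 2.

2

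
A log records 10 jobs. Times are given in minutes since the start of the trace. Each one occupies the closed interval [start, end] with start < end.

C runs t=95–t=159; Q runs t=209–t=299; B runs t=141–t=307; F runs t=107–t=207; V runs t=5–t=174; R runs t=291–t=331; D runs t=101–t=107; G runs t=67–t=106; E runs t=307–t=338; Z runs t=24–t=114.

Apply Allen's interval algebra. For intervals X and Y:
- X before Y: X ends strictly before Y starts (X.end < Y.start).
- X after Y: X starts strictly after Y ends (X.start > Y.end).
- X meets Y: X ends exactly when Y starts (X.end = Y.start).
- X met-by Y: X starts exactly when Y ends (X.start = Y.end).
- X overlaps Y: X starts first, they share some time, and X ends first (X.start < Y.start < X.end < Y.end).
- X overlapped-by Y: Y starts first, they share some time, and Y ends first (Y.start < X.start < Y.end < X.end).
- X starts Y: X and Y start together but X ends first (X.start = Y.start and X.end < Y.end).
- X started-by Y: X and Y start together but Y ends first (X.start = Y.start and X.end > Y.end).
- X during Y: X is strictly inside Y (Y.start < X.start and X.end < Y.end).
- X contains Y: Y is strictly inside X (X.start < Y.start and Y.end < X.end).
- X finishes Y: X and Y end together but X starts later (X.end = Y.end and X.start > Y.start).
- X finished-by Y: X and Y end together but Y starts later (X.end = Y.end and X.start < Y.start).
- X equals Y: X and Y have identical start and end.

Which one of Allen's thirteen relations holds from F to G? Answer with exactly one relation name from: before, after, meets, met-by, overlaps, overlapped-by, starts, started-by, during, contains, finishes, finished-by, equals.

F = [t=107, t=207]; G = [t=67, t=106].
Compare endpoints: F.start > G.start, F.start > G.end, F.end > G.start, F.end > G.end.
That pattern is 'after'.

after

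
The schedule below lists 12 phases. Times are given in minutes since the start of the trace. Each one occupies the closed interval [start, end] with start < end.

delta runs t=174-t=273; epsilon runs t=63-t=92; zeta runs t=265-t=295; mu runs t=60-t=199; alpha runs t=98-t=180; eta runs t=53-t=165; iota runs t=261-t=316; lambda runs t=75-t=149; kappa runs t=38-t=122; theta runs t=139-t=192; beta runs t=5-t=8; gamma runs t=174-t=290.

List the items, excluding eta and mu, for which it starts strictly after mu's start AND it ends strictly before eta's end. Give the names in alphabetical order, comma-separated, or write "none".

epsilon, lambda

Conditions: its start is strictly after mu's start (X.start > t=60) AND its end is strictly before eta's end (X.end < t=165).
alpha: start t=98 > t=60? ✓; end t=180 < t=165? ✗ → no.
beta: start t=5 > t=60? ✗; end t=8 < t=165? ✓ → no.
delta: start t=174 > t=60? ✓; end t=273 < t=165? ✗ → no.
epsilon: start t=63 > t=60? ✓; end t=92 < t=165? ✓ → yes.
gamma: start t=174 > t=60? ✓; end t=290 < t=165? ✗ → no.
iota: start t=261 > t=60? ✓; end t=316 < t=165? ✗ → no.
kappa: start t=38 > t=60? ✗; end t=122 < t=165? ✓ → no.
lambda: start t=75 > t=60? ✓; end t=149 < t=165? ✓ → yes.
theta: start t=139 > t=60? ✓; end t=192 < t=165? ✗ → no.
zeta: start t=265 > t=60? ✓; end t=295 < t=165? ✗ → no.
Result: epsilon, lambda.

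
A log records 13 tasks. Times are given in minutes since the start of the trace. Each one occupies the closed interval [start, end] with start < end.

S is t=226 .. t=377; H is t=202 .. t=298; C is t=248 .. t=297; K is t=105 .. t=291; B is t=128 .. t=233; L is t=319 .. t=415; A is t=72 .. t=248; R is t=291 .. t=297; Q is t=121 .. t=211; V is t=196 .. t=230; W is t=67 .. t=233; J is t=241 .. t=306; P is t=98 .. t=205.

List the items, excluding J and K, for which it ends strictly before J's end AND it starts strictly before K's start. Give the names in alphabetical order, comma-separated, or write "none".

A, P, W

Conditions: its end is strictly before J's end (X.end < t=306) AND its start is strictly before K's start (X.start < t=105).
A: end t=248 < t=306? ✓; start t=72 < t=105? ✓ → yes.
B: end t=233 < t=306? ✓; start t=128 < t=105? ✗ → no.
C: end t=297 < t=306? ✓; start t=248 < t=105? ✗ → no.
H: end t=298 < t=306? ✓; start t=202 < t=105? ✗ → no.
L: end t=415 < t=306? ✗; start t=319 < t=105? ✗ → no.
P: end t=205 < t=306? ✓; start t=98 < t=105? ✓ → yes.
Q: end t=211 < t=306? ✓; start t=121 < t=105? ✗ → no.
R: end t=297 < t=306? ✓; start t=291 < t=105? ✗ → no.
S: end t=377 < t=306? ✗; start t=226 < t=105? ✗ → no.
V: end t=230 < t=306? ✓; start t=196 < t=105? ✗ → no.
W: end t=233 < t=306? ✓; start t=67 < t=105? ✓ → yes.
Result: A, P, W.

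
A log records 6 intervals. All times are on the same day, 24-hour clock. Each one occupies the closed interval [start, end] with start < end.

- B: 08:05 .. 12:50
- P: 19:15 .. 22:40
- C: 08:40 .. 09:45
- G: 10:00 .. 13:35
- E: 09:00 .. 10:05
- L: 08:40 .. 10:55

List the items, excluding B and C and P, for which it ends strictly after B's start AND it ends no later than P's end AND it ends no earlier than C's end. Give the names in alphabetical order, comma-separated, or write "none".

Conditions: its end is strictly after B's start (X.end > 08:05) AND its end is no later than P's end (X.end <= 22:40) AND its end is no earlier than C's end (X.end >= 09:45).
E: end 10:05 > 08:05? ✓; end 10:05 <= 22:40? ✓; end 10:05 >= 09:45? ✓ → yes.
G: end 13:35 > 08:05? ✓; end 13:35 <= 22:40? ✓; end 13:35 >= 09:45? ✓ → yes.
L: end 10:55 > 08:05? ✓; end 10:55 <= 22:40? ✓; end 10:55 >= 09:45? ✓ → yes.
Result: E, G, L.

E, G, L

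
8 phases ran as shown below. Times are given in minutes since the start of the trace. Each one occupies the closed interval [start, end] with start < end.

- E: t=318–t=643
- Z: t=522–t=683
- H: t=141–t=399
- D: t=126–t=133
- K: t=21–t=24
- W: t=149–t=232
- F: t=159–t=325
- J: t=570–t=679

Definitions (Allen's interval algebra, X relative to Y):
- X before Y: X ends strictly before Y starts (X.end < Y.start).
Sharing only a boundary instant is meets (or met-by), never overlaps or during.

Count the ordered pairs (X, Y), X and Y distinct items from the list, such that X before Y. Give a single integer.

Checking all 56 ordered pairs for relation 'before'; matching pairs in alphabetical order:
(D, E): D before E ✓
(D, F): D before F ✓
(D, H): D before H ✓
(D, J): D before J ✓
(D, W): D before W ✓
(D, Z): D before Z ✓
(F, J): F before J ✓
(F, Z): F before Z ✓
(H, J): H before J ✓
(H, Z): H before Z ✓
(K, D): K before D ✓
(K, E): K before E ✓
(K, F): K before F ✓
(K, H): K before H ✓
(K, J): K before J ✓
(K, W): K before W ✓
(K, Z): K before Z ✓
(W, E): W before E ✓
(W, J): W before J ✓
(W, Z): W before Z ✓
Count: 20.

20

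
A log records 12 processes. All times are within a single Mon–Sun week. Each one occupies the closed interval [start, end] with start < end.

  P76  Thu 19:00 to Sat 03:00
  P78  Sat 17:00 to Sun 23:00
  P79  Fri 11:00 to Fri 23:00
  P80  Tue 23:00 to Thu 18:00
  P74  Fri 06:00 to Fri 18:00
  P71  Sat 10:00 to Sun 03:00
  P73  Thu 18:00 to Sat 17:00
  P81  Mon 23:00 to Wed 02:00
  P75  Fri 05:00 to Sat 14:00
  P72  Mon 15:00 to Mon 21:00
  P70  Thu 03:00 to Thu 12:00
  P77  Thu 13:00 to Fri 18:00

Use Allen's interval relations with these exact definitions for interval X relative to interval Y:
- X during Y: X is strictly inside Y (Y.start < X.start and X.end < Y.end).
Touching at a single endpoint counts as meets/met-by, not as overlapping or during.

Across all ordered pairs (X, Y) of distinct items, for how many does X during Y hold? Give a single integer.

Checking all 132 ordered pairs for relation 'during'; matching pairs in alphabetical order:
(P70, P80): P70 during P80 ✓
(P74, P73): P74 during P73 ✓
(P74, P75): P74 during P75 ✓
(P74, P76): P74 during P76 ✓
(P75, P73): P75 during P73 ✓
(P76, P73): P76 during P73 ✓
(P79, P73): P79 during P73 ✓
(P79, P75): P79 during P75 ✓
(P79, P76): P79 during P76 ✓
Count: 9.

9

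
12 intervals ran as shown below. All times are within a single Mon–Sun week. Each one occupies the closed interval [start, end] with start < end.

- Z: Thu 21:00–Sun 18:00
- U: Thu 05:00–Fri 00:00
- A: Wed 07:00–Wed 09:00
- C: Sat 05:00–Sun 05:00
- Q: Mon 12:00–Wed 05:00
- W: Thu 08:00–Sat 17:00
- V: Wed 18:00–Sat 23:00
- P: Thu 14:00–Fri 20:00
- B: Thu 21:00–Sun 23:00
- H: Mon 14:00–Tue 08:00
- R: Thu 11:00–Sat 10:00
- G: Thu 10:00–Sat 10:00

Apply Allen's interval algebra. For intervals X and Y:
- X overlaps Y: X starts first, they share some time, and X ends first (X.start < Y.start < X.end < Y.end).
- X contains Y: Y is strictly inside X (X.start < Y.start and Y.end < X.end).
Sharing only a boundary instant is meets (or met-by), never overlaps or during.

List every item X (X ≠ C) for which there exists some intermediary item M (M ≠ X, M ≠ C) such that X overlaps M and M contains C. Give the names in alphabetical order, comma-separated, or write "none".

G, P, R, U, V, W

Target C = [Sat 05:00, Sun 05:00].
Intermediaries M with M contains C: B, Z.
Via B — items with X overlaps B: G, P, R, U, V, W.
Via Z — items with X overlaps Z: G, P, R, U, V, W.
Union: G, P, R, U, V, W.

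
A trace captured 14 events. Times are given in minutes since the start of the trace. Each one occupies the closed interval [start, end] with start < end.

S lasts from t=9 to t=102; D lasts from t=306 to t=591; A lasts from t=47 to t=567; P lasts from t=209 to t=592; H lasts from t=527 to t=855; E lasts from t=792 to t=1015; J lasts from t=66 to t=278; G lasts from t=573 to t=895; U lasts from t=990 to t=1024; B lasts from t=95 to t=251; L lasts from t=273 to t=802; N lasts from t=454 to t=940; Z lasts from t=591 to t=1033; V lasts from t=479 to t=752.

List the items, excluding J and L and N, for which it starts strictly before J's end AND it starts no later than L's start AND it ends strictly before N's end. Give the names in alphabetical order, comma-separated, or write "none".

A, B, P, S

Conditions: its start is strictly before J's end (X.start < t=278) AND its start is no later than L's start (X.start <= t=273) AND its end is strictly before N's end (X.end < t=940).
A: start t=47 < t=278? ✓; start t=47 <= t=273? ✓; end t=567 < t=940? ✓ → yes.
B: start t=95 < t=278? ✓; start t=95 <= t=273? ✓; end t=251 < t=940? ✓ → yes.
D: start t=306 < t=278? ✗; start t=306 <= t=273? ✗; end t=591 < t=940? ✓ → no.
E: start t=792 < t=278? ✗; start t=792 <= t=273? ✗; end t=1015 < t=940? ✗ → no.
G: start t=573 < t=278? ✗; start t=573 <= t=273? ✗; end t=895 < t=940? ✓ → no.
H: start t=527 < t=278? ✗; start t=527 <= t=273? ✗; end t=855 < t=940? ✓ → no.
P: start t=209 < t=278? ✓; start t=209 <= t=273? ✓; end t=592 < t=940? ✓ → yes.
S: start t=9 < t=278? ✓; start t=9 <= t=273? ✓; end t=102 < t=940? ✓ → yes.
U: start t=990 < t=278? ✗; start t=990 <= t=273? ✗; end t=1024 < t=940? ✗ → no.
V: start t=479 < t=278? ✗; start t=479 <= t=273? ✗; end t=752 < t=940? ✓ → no.
Z: start t=591 < t=278? ✗; start t=591 <= t=273? ✗; end t=1033 < t=940? ✗ → no.
Result: A, B, P, S.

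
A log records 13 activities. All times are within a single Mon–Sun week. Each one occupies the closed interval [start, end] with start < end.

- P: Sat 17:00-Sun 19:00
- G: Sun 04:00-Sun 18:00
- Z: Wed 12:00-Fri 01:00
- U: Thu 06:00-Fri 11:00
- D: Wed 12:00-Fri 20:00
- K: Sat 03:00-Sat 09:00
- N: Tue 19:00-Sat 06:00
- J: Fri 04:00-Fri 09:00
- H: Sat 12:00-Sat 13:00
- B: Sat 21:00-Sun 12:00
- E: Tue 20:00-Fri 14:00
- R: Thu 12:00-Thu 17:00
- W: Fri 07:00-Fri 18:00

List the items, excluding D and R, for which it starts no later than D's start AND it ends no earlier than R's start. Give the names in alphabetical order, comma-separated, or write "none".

Conditions: its start is no later than D's start (X.start <= Wed 12:00) AND its end is no earlier than R's start (X.end >= Thu 12:00).
B: start Sat 21:00 <= Wed 12:00? ✗; end Sun 12:00 >= Thu 12:00? ✓ → no.
E: start Tue 20:00 <= Wed 12:00? ✓; end Fri 14:00 >= Thu 12:00? ✓ → yes.
G: start Sun 04:00 <= Wed 12:00? ✗; end Sun 18:00 >= Thu 12:00? ✓ → no.
H: start Sat 12:00 <= Wed 12:00? ✗; end Sat 13:00 >= Thu 12:00? ✓ → no.
J: start Fri 04:00 <= Wed 12:00? ✗; end Fri 09:00 >= Thu 12:00? ✓ → no.
K: start Sat 03:00 <= Wed 12:00? ✗; end Sat 09:00 >= Thu 12:00? ✓ → no.
N: start Tue 19:00 <= Wed 12:00? ✓; end Sat 06:00 >= Thu 12:00? ✓ → yes.
P: start Sat 17:00 <= Wed 12:00? ✗; end Sun 19:00 >= Thu 12:00? ✓ → no.
U: start Thu 06:00 <= Wed 12:00? ✗; end Fri 11:00 >= Thu 12:00? ✓ → no.
W: start Fri 07:00 <= Wed 12:00? ✗; end Fri 18:00 >= Thu 12:00? ✓ → no.
Z: start Wed 12:00 <= Wed 12:00? ✓; end Fri 01:00 >= Thu 12:00? ✓ → yes.
Result: E, N, Z.

E, N, Z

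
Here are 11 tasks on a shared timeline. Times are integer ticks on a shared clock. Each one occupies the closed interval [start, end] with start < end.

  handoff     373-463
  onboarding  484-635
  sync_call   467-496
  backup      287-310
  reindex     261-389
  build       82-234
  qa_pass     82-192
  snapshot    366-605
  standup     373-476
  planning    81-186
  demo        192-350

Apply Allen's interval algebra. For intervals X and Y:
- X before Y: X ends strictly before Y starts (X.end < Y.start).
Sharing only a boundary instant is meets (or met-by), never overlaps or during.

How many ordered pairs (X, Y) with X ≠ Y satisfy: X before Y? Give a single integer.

37

Checking all 110 ordered pairs for relation 'before'; matching pairs in alphabetical order:
(backup, handoff): backup before handoff ✓
(backup, onboarding): backup before onboarding ✓
(backup, snapshot): backup before snapshot ✓
(backup, standup): backup before standup ✓
(backup, sync_call): backup before sync_call ✓
(build, backup): build before backup ✓
(build, handoff): build before handoff ✓
(build, onboarding): build before onboarding ✓
(build, reindex): build before reindex ✓
(build, snapshot): build before snapshot ✓
(build, standup): build before standup ✓
(build, sync_call): build before sync_call ✓
(demo, handoff): demo before handoff ✓
(demo, onboarding): demo before onboarding ✓
(demo, snapshot): demo before snapshot ✓
(demo, standup): demo before standup ✓
(demo, sync_call): demo before sync_call ✓
(handoff, onboarding): handoff before onboarding ✓
(handoff, sync_call): handoff before sync_call ✓
(planning, backup): planning before backup ✓
(planning, demo): planning before demo ✓
(planning, handoff): planning before handoff ✓
(planning, onboarding): planning before onboarding ✓
(planning, reindex): planning before reindex ✓
... plus 13 further pairs not listed.
Count: 37.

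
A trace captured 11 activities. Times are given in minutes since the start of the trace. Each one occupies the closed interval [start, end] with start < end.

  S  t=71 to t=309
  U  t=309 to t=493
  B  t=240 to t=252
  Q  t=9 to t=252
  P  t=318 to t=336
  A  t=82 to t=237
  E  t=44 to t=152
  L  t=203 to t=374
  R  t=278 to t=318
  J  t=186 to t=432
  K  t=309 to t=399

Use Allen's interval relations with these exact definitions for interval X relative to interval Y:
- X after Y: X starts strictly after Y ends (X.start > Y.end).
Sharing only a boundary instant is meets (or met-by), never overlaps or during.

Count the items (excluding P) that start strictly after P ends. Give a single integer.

0

Target P = [t=318, t=336].
A [t=82, t=237] → before → no.
B [t=240, t=252] → before → no.
E [t=44, t=152] → before → no.
J [t=186, t=432] → contains → no.
K [t=309, t=399] → contains → no.
L [t=203, t=374] → contains → no.
Q [t=9, t=252] → before → no.
R [t=278, t=318] → meets → no.
S [t=71, t=309] → before → no.
U [t=309, t=493] → contains → no.
Total: 0.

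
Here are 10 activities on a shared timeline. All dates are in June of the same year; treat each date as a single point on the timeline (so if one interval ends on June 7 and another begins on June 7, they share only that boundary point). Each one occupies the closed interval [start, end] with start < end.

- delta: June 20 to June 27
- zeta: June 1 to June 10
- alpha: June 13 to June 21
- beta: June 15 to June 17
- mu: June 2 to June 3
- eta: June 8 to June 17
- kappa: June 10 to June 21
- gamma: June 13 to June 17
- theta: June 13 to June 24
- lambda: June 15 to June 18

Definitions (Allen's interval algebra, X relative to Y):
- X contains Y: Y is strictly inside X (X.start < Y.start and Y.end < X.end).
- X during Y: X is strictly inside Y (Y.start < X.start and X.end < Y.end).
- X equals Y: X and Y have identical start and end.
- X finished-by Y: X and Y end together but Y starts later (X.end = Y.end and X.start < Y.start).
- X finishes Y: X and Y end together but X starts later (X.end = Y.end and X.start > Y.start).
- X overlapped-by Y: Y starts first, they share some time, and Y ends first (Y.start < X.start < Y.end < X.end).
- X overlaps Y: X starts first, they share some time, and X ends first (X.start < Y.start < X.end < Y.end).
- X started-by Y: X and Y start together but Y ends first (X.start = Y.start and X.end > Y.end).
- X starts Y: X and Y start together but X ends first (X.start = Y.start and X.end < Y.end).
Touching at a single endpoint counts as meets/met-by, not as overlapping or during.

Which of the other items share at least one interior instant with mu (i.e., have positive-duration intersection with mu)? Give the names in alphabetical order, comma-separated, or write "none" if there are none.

zeta

Target mu = [June 2, June 3].
alpha [June 13, June 21] → after → no.
beta [June 15, June 17] → after → no.
delta [June 20, June 27] → after → no.
eta [June 8, June 17] → after → no.
gamma [June 13, June 17] → after → no.
kappa [June 10, June 21] → after → no.
lambda [June 15, June 18] → after → no.
theta [June 13, June 24] → after → no.
zeta [June 1, June 10] → contains → yes.
Result: zeta.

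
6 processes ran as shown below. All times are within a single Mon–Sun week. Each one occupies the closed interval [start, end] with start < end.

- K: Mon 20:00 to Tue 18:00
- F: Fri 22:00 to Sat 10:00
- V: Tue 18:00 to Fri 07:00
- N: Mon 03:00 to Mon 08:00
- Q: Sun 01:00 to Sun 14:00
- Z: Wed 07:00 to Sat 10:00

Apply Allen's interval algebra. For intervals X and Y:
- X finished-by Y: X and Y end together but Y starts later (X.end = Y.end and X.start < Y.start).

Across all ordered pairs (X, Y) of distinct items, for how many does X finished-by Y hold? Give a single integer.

1

Checking all 30 ordered pairs for relation 'finished-by'; matching pairs in alphabetical order:
(Z, F): Z finished-by F ✓
Count: 1.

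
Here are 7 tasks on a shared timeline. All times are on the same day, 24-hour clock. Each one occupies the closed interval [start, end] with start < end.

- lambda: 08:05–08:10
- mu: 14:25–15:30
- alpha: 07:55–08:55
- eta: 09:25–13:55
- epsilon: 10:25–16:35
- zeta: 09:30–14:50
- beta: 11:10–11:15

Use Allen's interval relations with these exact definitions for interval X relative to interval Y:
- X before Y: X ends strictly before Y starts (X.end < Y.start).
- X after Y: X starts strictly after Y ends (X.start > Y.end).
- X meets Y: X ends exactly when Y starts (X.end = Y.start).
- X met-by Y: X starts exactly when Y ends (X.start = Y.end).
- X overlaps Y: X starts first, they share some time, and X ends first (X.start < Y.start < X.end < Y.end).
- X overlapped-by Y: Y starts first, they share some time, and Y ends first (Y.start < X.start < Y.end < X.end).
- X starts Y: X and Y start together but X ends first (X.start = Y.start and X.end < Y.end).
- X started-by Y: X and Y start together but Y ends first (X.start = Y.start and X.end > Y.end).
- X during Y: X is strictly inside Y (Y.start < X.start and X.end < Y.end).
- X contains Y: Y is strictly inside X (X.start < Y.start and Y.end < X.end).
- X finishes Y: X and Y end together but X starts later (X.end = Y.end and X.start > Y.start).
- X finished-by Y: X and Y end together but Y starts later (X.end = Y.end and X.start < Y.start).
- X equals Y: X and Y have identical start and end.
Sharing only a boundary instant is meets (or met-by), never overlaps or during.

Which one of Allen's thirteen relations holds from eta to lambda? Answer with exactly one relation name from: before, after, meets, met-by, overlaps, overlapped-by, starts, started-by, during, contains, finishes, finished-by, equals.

after

eta = [09:25, 13:55]; lambda = [08:05, 08:10].
Compare endpoints: eta.start > lambda.start, eta.start > lambda.end, eta.end > lambda.start, eta.end > lambda.end.
That pattern is 'after'.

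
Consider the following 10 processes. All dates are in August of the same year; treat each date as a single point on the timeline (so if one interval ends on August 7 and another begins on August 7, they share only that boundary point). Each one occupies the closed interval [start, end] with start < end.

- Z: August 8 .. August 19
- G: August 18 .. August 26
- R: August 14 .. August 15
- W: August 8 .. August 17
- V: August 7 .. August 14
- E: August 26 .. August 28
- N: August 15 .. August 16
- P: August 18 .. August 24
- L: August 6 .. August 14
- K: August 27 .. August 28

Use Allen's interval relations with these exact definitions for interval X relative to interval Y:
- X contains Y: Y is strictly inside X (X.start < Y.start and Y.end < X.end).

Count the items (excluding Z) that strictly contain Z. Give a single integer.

Target Z = [August 8, August 19].
E [August 26, August 28] → after → no.
G [August 18, August 26] → overlapped-by → no.
K [August 27, August 28] → after → no.
L [August 6, August 14] → overlaps → no.
N [August 15, August 16] → during → no.
P [August 18, August 24] → overlapped-by → no.
R [August 14, August 15] → during → no.
V [August 7, August 14] → overlaps → no.
W [August 8, August 17] → starts → no.
Total: 0.

0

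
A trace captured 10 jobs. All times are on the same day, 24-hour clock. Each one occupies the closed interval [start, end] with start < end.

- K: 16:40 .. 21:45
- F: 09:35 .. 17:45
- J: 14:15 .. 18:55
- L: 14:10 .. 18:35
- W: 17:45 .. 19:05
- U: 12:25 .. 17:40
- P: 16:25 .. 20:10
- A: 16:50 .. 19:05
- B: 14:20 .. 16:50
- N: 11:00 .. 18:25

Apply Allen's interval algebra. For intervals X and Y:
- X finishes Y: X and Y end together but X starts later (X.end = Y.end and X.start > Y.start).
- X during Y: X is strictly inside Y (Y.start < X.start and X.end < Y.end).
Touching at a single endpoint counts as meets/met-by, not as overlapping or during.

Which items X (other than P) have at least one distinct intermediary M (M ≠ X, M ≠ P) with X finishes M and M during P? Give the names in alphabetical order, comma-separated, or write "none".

W

Target P = [16:25, 20:10].
Intermediaries M with M during P: A, W.
Via A — items with X finishes A: W.
Via W — items with X finishes W: none.
Union: W.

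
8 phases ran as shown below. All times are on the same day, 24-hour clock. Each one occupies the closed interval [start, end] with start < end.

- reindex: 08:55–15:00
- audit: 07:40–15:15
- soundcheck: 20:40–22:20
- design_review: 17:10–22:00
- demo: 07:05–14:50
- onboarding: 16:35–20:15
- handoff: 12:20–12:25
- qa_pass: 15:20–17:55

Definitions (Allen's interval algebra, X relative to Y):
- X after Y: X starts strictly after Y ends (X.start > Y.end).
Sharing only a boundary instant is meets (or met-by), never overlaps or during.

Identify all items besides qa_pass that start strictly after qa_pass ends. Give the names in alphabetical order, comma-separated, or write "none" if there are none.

Target qa_pass = [15:20, 17:55].
audit [07:40, 15:15] → before → no.
demo [07:05, 14:50] → before → no.
design_review [17:10, 22:00] → overlapped-by → no.
handoff [12:20, 12:25] → before → no.
onboarding [16:35, 20:15] → overlapped-by → no.
reindex [08:55, 15:00] → before → no.
soundcheck [20:40, 22:20] → after → yes.
Result: soundcheck.

soundcheck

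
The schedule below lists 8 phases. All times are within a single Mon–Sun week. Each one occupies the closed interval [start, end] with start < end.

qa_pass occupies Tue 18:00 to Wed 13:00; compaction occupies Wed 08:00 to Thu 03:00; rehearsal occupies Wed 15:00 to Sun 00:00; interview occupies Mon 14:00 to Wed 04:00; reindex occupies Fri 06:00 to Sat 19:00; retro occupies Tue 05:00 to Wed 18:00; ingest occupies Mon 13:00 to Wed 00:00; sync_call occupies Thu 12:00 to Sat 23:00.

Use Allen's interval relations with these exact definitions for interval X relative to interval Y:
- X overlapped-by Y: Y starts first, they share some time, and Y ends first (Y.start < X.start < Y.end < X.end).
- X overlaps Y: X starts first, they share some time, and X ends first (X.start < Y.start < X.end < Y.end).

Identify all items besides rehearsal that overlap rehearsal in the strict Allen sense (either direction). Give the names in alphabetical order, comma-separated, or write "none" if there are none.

compaction, retro

Target rehearsal = [Wed 15:00, Sun 00:00].
compaction [Wed 08:00, Thu 03:00] → overlaps → yes.
ingest [Mon 13:00, Wed 00:00] → before → no.
interview [Mon 14:00, Wed 04:00] → before → no.
qa_pass [Tue 18:00, Wed 13:00] → before → no.
reindex [Fri 06:00, Sat 19:00] → during → no.
retro [Tue 05:00, Wed 18:00] → overlaps → yes.
sync_call [Thu 12:00, Sat 23:00] → during → no.
Result: compaction, retro.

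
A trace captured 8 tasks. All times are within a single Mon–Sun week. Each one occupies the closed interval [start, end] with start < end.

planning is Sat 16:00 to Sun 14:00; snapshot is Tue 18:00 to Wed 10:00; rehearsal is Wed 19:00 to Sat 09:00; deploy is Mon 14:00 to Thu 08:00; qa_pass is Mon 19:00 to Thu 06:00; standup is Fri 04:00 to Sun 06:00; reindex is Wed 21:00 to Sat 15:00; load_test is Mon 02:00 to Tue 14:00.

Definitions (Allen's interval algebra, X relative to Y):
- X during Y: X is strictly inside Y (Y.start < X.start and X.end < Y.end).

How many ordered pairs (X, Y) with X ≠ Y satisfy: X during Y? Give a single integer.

Checking all 56 ordered pairs for relation 'during'; matching pairs in alphabetical order:
(qa_pass, deploy): qa_pass during deploy ✓
(snapshot, deploy): snapshot during deploy ✓
(snapshot, qa_pass): snapshot during qa_pass ✓
Count: 3.

3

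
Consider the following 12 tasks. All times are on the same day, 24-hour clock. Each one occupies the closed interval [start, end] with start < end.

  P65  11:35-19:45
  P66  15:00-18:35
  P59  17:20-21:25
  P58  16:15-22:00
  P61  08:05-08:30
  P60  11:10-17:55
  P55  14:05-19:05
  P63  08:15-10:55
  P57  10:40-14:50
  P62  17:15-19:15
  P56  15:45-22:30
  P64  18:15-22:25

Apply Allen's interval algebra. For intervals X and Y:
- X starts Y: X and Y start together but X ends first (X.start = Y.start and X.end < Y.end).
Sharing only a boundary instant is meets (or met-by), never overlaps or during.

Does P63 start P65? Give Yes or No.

P63 = [08:15, 10:55], P65 = [11:35, 19:45].
Actual relation of P63 to P65: before.
Asked whether 'starts' holds → No.

No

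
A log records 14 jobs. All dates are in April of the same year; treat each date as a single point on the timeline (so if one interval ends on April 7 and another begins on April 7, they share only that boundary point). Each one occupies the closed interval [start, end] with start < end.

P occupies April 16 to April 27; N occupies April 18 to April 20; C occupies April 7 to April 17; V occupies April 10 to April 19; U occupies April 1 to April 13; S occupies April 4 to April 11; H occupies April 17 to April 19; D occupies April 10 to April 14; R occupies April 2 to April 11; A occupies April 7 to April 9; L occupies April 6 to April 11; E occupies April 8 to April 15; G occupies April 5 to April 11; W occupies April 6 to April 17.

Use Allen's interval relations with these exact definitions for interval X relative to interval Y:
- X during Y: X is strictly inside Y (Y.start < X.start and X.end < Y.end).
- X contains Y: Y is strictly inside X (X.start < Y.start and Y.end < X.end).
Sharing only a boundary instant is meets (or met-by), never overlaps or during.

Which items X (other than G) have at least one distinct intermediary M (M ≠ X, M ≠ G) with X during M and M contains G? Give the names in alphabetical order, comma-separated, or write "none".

A, L, R, S

Target G = [April 5, April 11].
Intermediaries M with M contains G: U.
Via U — items with X during U: A, L, R, S.
Union: A, L, R, S.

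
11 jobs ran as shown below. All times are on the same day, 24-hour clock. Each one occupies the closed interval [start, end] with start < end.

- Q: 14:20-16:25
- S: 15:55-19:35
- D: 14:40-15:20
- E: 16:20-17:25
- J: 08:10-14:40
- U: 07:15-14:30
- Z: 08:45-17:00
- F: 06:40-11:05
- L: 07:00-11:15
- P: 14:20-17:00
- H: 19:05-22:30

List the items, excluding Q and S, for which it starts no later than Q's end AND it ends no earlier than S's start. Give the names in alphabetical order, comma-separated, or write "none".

Conditions: its start is no later than Q's end (X.start <= 16:25) AND its end is no earlier than S's start (X.end >= 15:55).
D: start 14:40 <= 16:25? ✓; end 15:20 >= 15:55? ✗ → no.
E: start 16:20 <= 16:25? ✓; end 17:25 >= 15:55? ✓ → yes.
F: start 06:40 <= 16:25? ✓; end 11:05 >= 15:55? ✗ → no.
H: start 19:05 <= 16:25? ✗; end 22:30 >= 15:55? ✓ → no.
J: start 08:10 <= 16:25? ✓; end 14:40 >= 15:55? ✗ → no.
L: start 07:00 <= 16:25? ✓; end 11:15 >= 15:55? ✗ → no.
P: start 14:20 <= 16:25? ✓; end 17:00 >= 15:55? ✓ → yes.
U: start 07:15 <= 16:25? ✓; end 14:30 >= 15:55? ✗ → no.
Z: start 08:45 <= 16:25? ✓; end 17:00 >= 15:55? ✓ → yes.
Result: E, P, Z.

E, P, Z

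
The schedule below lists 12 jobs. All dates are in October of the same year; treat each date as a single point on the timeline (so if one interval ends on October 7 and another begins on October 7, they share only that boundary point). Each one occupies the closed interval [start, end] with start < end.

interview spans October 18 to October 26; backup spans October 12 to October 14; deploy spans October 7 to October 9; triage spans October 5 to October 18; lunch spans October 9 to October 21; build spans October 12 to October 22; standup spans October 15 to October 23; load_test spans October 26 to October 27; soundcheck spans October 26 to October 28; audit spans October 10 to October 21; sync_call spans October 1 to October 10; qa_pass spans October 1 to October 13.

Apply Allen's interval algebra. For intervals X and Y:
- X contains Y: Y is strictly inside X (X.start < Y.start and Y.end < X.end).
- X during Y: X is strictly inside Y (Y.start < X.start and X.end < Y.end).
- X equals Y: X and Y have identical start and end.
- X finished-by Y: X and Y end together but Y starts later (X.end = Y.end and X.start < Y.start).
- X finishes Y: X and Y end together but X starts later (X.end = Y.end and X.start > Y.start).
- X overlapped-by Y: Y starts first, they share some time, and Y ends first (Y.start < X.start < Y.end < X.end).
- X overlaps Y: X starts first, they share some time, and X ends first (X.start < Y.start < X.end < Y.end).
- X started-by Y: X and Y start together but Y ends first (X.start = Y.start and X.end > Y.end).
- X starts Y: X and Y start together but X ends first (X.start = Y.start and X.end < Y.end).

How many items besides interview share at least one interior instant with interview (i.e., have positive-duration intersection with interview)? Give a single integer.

4

Target interview = [October 18, October 26].
audit [October 10, October 21] → overlaps → counts.
backup [October 12, October 14] → before → no.
build [October 12, October 22] → overlaps → counts.
deploy [October 7, October 9] → before → no.
load_test [October 26, October 27] → met-by → no.
lunch [October 9, October 21] → overlaps → counts.
qa_pass [October 1, October 13] → before → no.
soundcheck [October 26, October 28] → met-by → no.
standup [October 15, October 23] → overlaps → counts.
sync_call [October 1, October 10] → before → no.
triage [October 5, October 18] → meets → no.
Total: 4.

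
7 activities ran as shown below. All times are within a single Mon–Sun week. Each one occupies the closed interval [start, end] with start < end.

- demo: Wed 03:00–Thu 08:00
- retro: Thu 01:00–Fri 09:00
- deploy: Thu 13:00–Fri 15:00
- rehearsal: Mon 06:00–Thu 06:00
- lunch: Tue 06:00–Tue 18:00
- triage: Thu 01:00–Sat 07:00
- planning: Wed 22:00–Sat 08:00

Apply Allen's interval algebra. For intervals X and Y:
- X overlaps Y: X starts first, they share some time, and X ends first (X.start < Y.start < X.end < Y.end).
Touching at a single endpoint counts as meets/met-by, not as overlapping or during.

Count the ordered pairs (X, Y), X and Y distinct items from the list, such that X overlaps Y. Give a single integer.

Checking all 42 ordered pairs for relation 'overlaps'; matching pairs in alphabetical order:
(demo, planning): demo overlaps planning ✓
(demo, retro): demo overlaps retro ✓
(demo, triage): demo overlaps triage ✓
(rehearsal, demo): rehearsal overlaps demo ✓
(rehearsal, planning): rehearsal overlaps planning ✓
(rehearsal, retro): rehearsal overlaps retro ✓
(rehearsal, triage): rehearsal overlaps triage ✓
(retro, deploy): retro overlaps deploy ✓
Count: 8.

8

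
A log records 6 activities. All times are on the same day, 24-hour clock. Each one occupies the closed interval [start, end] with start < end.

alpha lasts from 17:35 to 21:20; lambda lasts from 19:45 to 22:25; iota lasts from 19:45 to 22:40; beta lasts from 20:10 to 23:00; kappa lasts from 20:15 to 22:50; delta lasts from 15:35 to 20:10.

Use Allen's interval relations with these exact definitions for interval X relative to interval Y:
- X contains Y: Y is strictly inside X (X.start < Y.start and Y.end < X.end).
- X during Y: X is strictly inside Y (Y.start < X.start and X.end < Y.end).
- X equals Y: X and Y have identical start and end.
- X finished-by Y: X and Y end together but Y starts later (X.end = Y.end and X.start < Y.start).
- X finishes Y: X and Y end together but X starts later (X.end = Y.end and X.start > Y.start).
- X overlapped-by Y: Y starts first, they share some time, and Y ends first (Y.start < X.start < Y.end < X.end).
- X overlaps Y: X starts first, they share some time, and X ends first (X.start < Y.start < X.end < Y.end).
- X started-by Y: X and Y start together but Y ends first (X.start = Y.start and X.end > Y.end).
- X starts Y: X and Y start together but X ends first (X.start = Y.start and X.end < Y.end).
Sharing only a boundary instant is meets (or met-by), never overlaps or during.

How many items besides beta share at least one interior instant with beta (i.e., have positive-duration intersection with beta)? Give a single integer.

Target beta = [20:10, 23:00].
alpha [17:35, 21:20] → overlaps → counts.
delta [15:35, 20:10] → meets → no.
iota [19:45, 22:40] → overlaps → counts.
kappa [20:15, 22:50] → during → counts.
lambda [19:45, 22:25] → overlaps → counts.
Total: 4.

4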